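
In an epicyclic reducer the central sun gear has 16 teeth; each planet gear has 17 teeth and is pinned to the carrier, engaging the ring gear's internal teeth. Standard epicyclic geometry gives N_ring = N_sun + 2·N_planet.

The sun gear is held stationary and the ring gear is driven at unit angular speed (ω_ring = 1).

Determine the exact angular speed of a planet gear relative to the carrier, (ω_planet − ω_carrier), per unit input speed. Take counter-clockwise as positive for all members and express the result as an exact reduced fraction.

N_ring = 16 + 2·17 = 50
16(ω_s−ω_c) = −50(ω_r−ω_c),  ω_s=0, ω_r=1
16(0−ω_c) = −50(1−ω_c)  ⇒  66ω_c = 50  ⇒  ω_c = 25/33
sun–planet: 16·(0−25/33) = −17·(ω_p−ω_c)  ⇒  ω_p−ω_c = −(16/17)·(-25/33) = 400/561

400/561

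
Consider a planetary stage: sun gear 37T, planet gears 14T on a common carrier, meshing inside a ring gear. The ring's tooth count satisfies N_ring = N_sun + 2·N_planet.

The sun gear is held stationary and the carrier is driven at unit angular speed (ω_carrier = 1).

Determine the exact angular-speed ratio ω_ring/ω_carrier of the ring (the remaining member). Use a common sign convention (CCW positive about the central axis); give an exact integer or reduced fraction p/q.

N_ring = 37 + 2·14 = 65
37(ω_s−ω_c) = −65(ω_r−ω_c),  ω_s=0, ω_c=1
ω_r = 1 − (37/65)(0−1) = 102/65
ω_r/ω_c = 102/65

102/65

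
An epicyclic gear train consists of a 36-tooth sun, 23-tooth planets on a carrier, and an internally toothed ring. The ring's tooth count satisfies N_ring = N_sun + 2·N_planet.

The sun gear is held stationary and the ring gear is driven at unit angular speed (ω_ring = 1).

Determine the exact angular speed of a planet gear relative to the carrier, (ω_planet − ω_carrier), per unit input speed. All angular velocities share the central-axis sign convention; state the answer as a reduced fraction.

1476/1357

N_ring = 36 + 2·23 = 82
36(ω_s−ω_c) = −82(ω_r−ω_c),  ω_s=0, ω_r=1
36(0−ω_c) = −82(1−ω_c)  ⇒  118ω_c = 82  ⇒  ω_c = 41/59
sun–planet: 36·(0−41/59) = −23·(ω_p−ω_c)  ⇒  ω_p−ω_c = −(36/23)·(-41/59) = 1476/1357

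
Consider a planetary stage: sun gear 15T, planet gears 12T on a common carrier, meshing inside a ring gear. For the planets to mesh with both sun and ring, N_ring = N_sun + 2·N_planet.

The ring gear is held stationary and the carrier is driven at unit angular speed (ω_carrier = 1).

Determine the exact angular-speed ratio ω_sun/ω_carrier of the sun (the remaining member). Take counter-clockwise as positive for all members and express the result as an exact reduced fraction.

18/5

N_ring = 15 + 2·12 = 39
15(ω_s−ω_c) = −39(ω_r−ω_c),  ω_r=0, ω_c=1
ω_s = 1 − (39/15)(0−1) = 18/5
ω_s/ω_c = 18/5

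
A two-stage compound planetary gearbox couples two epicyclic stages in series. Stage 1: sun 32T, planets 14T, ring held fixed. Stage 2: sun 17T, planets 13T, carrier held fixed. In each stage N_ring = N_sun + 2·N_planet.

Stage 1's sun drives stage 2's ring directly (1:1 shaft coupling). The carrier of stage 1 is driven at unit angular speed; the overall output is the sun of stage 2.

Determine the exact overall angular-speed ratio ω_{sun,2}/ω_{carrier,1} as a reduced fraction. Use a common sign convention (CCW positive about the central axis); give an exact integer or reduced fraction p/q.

-989/136

Stage 1: N_ring = 32 + 2·14 = 60
Stage 1: 32(ω_s−ω_c) = −60(ω_r−ω_c),  ω_r=0, ω_c=1
Stage 1: ω_s = 1 − (60/32)(0−1) = 23/8
  ⇒ ω_s¹/ω_c¹ = 23/8
Stage 2: N_ring = 17 + 2·13 = 43
Stage 2: 17(ω_s−ω_c) = −43(ω_r−ω_c),  ω_c=0, ω_r=1
Stage 2: ω_s = 0 − (43/17)(1−0) = -43/17
  ⇒ ω_s²/ω_r² = -43/17
Coupling ω_r² = ω_s¹ ⇒ overall = 23/8 × -43/17 = -989/136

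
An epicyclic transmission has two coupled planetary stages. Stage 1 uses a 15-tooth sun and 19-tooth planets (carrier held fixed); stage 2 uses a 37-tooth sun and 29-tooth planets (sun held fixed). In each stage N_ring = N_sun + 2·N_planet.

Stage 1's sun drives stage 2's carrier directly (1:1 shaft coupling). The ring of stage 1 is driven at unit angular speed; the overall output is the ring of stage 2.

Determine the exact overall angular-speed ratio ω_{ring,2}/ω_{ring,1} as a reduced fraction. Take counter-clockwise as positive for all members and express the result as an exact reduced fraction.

-2332/475

Stage 1: N_ring = 15 + 2·19 = 53
Stage 1: 15(ω_s−ω_c) = −53(ω_r−ω_c),  ω_c=0, ω_r=1
Stage 1: ω_s = 0 − (53/15)(1−0) = -53/15
  ⇒ ω_s¹/ω_r¹ = -53/15
Stage 2: N_ring = 37 + 2·29 = 95
Stage 2: 37(ω_s−ω_c) = −95(ω_r−ω_c),  ω_s=0, ω_c=1
Stage 2: ω_r = 1 − (37/95)(0−1) = 132/95
  ⇒ ω_r²/ω_c² = 132/95
Coupling ω_c² = ω_s¹ ⇒ overall = -53/15 × 132/95 = -2332/475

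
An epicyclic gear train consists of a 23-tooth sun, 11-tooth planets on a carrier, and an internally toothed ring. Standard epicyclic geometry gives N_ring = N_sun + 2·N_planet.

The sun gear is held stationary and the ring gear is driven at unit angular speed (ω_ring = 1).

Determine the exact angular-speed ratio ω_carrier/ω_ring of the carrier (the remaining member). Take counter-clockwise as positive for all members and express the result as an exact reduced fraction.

45/68

N_ring = 23 + 2·11 = 45
23(ω_s−ω_c) = −45(ω_r−ω_c),  ω_s=0, ω_r=1
23(0−ω_c) = −45(1−ω_c)  ⇒  68ω_c = 45  ⇒  ω_c = 45/68
ω_c/ω_r = 45/68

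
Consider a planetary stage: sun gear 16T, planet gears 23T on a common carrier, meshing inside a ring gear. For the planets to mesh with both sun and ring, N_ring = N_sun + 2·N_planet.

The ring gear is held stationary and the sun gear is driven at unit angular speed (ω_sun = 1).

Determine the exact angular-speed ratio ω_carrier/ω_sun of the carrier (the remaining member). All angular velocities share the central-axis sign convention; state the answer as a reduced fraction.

8/39

N_ring = 16 + 2·23 = 62
16(ω_s−ω_c) = −62(ω_r−ω_c),  ω_r=0, ω_s=1
16(1−ω_c) = −62(0−ω_c)  ⇒  78ω_c = 16  ⇒  ω_c = 8/39
ω_c/ω_s = 8/39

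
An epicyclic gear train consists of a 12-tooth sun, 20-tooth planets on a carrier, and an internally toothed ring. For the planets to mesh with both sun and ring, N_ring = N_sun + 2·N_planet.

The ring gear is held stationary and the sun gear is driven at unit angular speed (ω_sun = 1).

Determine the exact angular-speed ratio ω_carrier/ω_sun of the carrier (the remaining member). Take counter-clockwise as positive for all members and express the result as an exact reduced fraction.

N_ring = 12 + 2·20 = 52
12(ω_s−ω_c) = −52(ω_r−ω_c),  ω_r=0, ω_s=1
12(1−ω_c) = −52(0−ω_c)  ⇒  64ω_c = 12  ⇒  ω_c = 3/16
ω_c/ω_s = 3/16

3/16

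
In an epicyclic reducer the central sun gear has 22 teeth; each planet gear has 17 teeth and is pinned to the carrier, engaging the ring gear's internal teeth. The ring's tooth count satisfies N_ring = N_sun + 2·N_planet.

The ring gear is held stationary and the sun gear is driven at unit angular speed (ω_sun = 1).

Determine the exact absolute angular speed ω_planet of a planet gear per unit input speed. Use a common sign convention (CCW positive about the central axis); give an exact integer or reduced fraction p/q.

N_ring = 22 + 2·17 = 56
22(ω_s−ω_c) = −56(ω_r−ω_c),  ω_r=0, ω_s=1
22(1−ω_c) = −56(0−ω_c)  ⇒  78ω_c = 22  ⇒  ω_c = 11/39
sun–planet: 22·(1−11/39) = −17·(ω_p−ω_c)  ⇒  ω_p−ω_c = −(22/17)·(28/39) = -616/663
ω_p = 11/39 − 616/663 = -11/17

-11/17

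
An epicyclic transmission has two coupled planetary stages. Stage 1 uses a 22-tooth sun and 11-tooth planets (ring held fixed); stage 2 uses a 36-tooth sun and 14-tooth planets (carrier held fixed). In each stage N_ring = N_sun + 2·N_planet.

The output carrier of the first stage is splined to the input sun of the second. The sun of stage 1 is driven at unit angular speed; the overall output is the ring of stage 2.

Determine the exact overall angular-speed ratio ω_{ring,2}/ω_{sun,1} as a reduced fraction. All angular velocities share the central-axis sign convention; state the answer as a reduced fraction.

-3/16

Stage 1: N_ring = 22 + 2·11 = 44
Stage 1: 22(ω_s−ω_c) = −44(ω_r−ω_c),  ω_r=0, ω_s=1
Stage 1: 22(1−ω_c) = −44(0−ω_c)  ⇒  66ω_c = 22  ⇒  ω_c = 1/3
  ⇒ ω_c¹/ω_s¹ = 1/3
Stage 2: N_ring = 36 + 2·14 = 64
Stage 2: 36(ω_s−ω_c) = −64(ω_r−ω_c),  ω_c=0, ω_s=1
Stage 2: ω_r = 0 − (36/64)(1−0) = -9/16
  ⇒ ω_r²/ω_s² = -9/16
Coupling ω_s² = ω_c¹ ⇒ overall = 1/3 × -9/16 = -3/16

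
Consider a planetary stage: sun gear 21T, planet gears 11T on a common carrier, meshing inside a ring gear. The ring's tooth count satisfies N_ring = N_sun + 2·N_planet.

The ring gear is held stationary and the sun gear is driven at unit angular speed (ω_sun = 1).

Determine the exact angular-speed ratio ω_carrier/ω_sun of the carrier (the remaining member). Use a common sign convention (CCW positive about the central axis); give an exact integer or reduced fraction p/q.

21/64

N_ring = 21 + 2·11 = 43
21(ω_s−ω_c) = −43(ω_r−ω_c),  ω_r=0, ω_s=1
21(1−ω_c) = −43(0−ω_c)  ⇒  64ω_c = 21  ⇒  ω_c = 21/64
ω_c/ω_s = 21/64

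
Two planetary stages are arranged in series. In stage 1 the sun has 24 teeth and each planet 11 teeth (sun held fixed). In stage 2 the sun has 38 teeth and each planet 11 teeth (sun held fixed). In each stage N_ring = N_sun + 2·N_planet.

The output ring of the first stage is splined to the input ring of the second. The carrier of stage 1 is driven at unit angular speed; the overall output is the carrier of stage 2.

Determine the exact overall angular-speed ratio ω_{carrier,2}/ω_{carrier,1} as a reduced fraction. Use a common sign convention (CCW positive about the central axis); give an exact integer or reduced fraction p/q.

Stage 1: N_ring = 24 + 2·11 = 46
Stage 1: 24(ω_s−ω_c) = −46(ω_r−ω_c),  ω_s=0, ω_c=1
Stage 1: ω_r = 1 − (24/46)(0−1) = 35/23
  ⇒ ω_r¹/ω_c¹ = 35/23
Stage 2: N_ring = 38 + 2·11 = 60
Stage 2: 38(ω_s−ω_c) = −60(ω_r−ω_c),  ω_s=0, ω_r=1
Stage 2: 38(0−ω_c) = −60(1−ω_c)  ⇒  98ω_c = 60  ⇒  ω_c = 30/49
  ⇒ ω_c²/ω_r² = 30/49
Coupling ω_r² = ω_r¹ ⇒ overall = 35/23 × 30/49 = 150/161

150/161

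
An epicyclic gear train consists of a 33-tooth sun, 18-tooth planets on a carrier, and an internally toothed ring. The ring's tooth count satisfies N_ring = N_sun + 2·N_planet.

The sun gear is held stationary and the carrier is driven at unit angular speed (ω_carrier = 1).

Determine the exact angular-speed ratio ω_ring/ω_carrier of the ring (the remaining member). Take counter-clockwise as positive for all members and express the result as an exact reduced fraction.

34/23

N_ring = 33 + 2·18 = 69
33(ω_s−ω_c) = −69(ω_r−ω_c),  ω_s=0, ω_c=1
ω_r = 1 − (33/69)(0−1) = 34/23
ω_r/ω_c = 34/23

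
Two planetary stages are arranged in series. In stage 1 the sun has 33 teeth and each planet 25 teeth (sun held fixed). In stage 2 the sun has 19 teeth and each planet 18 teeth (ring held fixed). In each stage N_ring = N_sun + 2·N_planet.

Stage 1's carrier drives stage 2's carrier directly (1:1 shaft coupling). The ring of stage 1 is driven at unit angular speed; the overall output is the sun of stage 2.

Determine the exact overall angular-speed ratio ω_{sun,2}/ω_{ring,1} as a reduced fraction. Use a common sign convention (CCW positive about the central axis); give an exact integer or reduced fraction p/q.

3071/1102

Stage 1: N_ring = 33 + 2·25 = 83
Stage 1: 33(ω_s−ω_c) = −83(ω_r−ω_c),  ω_s=0, ω_r=1
Stage 1: 33(0−ω_c) = −83(1−ω_c)  ⇒  116ω_c = 83  ⇒  ω_c = 83/116
  ⇒ ω_c¹/ω_r¹ = 83/116
Stage 2: N_ring = 19 + 2·18 = 55
Stage 2: 19(ω_s−ω_c) = −55(ω_r−ω_c),  ω_r=0, ω_c=1
Stage 2: ω_s = 1 − (55/19)(0−1) = 74/19
  ⇒ ω_s²/ω_c² = 74/19
Coupling ω_c² = ω_c¹ ⇒ overall = 83/116 × 74/19 = 3071/1102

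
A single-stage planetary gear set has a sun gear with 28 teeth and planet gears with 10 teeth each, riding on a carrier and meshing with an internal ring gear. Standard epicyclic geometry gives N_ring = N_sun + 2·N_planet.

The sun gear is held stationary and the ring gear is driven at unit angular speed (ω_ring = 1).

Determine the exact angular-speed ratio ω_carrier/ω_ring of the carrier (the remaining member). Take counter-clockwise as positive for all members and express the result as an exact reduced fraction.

12/19

N_ring = 28 + 2·10 = 48
28(ω_s−ω_c) = −48(ω_r−ω_c),  ω_s=0, ω_r=1
28(0−ω_c) = −48(1−ω_c)  ⇒  76ω_c = 48  ⇒  ω_c = 12/19
ω_c/ω_r = 12/19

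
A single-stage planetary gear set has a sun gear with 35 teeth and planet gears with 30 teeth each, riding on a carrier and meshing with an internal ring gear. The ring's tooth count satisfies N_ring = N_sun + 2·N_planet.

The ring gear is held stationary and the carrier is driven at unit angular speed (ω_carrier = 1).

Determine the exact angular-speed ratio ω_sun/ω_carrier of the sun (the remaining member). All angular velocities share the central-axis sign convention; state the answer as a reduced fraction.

N_ring = 35 + 2·30 = 95
35(ω_s−ω_c) = −95(ω_r−ω_c),  ω_r=0, ω_c=1
ω_s = 1 − (95/35)(0−1) = 26/7
ω_s/ω_c = 26/7

26/7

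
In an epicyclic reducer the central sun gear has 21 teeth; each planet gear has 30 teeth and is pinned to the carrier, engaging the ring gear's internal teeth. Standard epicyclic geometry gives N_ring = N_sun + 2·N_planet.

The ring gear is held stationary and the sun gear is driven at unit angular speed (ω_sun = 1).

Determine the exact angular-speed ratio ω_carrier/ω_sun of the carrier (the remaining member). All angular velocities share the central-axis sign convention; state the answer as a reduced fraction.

7/34

N_ring = 21 + 2·30 = 81
21(ω_s−ω_c) = −81(ω_r−ω_c),  ω_r=0, ω_s=1
21(1−ω_c) = −81(0−ω_c)  ⇒  102ω_c = 21  ⇒  ω_c = 7/34
ω_c/ω_s = 7/34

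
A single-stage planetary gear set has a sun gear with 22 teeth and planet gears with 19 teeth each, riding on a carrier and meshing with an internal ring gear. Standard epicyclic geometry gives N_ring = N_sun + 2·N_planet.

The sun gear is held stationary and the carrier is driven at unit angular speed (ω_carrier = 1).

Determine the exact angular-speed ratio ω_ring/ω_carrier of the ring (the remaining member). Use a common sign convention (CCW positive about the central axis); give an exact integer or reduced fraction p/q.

41/30

N_ring = 22 + 2·19 = 60
22(ω_s−ω_c) = −60(ω_r−ω_c),  ω_s=0, ω_c=1
ω_r = 1 − (22/60)(0−1) = 41/30
ω_r/ω_c = 41/30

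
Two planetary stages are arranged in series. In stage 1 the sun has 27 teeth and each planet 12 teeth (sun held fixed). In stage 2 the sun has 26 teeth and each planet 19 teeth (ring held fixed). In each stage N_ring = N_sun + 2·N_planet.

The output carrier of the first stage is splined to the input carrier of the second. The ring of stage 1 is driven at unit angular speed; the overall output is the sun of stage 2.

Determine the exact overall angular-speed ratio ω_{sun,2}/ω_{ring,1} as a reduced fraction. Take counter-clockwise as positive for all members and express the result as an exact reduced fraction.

765/338

Stage 1: N_ring = 27 + 2·12 = 51
Stage 1: 27(ω_s−ω_c) = −51(ω_r−ω_c),  ω_s=0, ω_r=1
Stage 1: 27(0−ω_c) = −51(1−ω_c)  ⇒  78ω_c = 51  ⇒  ω_c = 17/26
  ⇒ ω_c¹/ω_r¹ = 17/26
Stage 2: N_ring = 26 + 2·19 = 64
Stage 2: 26(ω_s−ω_c) = −64(ω_r−ω_c),  ω_r=0, ω_c=1
Stage 2: ω_s = 1 − (64/26)(0−1) = 45/13
  ⇒ ω_s²/ω_c² = 45/13
Coupling ω_c² = ω_c¹ ⇒ overall = 17/26 × 45/13 = 765/338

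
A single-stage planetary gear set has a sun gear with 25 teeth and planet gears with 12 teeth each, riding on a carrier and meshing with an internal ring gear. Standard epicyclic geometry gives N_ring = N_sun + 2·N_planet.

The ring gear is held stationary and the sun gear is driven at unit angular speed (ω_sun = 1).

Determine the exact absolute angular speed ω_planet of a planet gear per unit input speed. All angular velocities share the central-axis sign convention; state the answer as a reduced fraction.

N_ring = 25 + 2·12 = 49
25(ω_s−ω_c) = −49(ω_r−ω_c),  ω_r=0, ω_s=1
25(1−ω_c) = −49(0−ω_c)  ⇒  74ω_c = 25  ⇒  ω_c = 25/74
sun–planet: 25·(1−25/74) = −12·(ω_p−ω_c)  ⇒  ω_p−ω_c = −(25/12)·(49/74) = -1225/888
ω_p = 25/74 − 1225/888 = -25/24

-25/24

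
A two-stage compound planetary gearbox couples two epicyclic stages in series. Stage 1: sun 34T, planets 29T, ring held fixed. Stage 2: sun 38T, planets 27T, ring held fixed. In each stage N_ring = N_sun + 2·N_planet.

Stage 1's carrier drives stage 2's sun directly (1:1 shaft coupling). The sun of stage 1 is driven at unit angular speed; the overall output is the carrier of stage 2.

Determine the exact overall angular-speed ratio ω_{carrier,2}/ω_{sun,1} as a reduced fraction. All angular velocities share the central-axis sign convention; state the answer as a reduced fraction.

323/4095

Stage 1: N_ring = 34 + 2·29 = 92
Stage 1: 34(ω_s−ω_c) = −92(ω_r−ω_c),  ω_r=0, ω_s=1
Stage 1: 34(1−ω_c) = −92(0−ω_c)  ⇒  126ω_c = 34  ⇒  ω_c = 17/63
  ⇒ ω_c¹/ω_s¹ = 17/63
Stage 2: N_ring = 38 + 2·27 = 92
Stage 2: 38(ω_s−ω_c) = −92(ω_r−ω_c),  ω_r=0, ω_s=1
Stage 2: 38(1−ω_c) = −92(0−ω_c)  ⇒  130ω_c = 38  ⇒  ω_c = 19/65
  ⇒ ω_c²/ω_s² = 19/65
Coupling ω_s² = ω_c¹ ⇒ overall = 17/63 × 19/65 = 323/4095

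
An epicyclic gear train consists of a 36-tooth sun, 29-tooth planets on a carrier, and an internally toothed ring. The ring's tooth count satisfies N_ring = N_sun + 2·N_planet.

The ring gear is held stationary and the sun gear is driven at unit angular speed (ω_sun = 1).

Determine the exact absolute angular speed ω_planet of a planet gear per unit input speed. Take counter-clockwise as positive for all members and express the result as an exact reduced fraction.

-18/29

N_ring = 36 + 2·29 = 94
36(ω_s−ω_c) = −94(ω_r−ω_c),  ω_r=0, ω_s=1
36(1−ω_c) = −94(0−ω_c)  ⇒  130ω_c = 36  ⇒  ω_c = 18/65
sun–planet: 36·(1−18/65) = −29·(ω_p−ω_c)  ⇒  ω_p−ω_c = −(36/29)·(47/65) = -1692/1885
ω_p = 18/65 − 1692/1885 = -18/29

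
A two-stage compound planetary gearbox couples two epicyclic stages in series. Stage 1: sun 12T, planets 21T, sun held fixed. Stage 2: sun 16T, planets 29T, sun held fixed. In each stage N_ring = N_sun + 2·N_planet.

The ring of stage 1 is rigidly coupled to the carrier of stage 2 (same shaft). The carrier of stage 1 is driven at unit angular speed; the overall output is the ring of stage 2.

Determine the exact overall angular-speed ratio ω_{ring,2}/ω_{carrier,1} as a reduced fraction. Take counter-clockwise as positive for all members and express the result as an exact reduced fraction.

Stage 1: N_ring = 12 + 2·21 = 54
Stage 1: 12(ω_s−ω_c) = −54(ω_r−ω_c),  ω_s=0, ω_c=1
Stage 1: ω_r = 1 − (12/54)(0−1) = 11/9
  ⇒ ω_r¹/ω_c¹ = 11/9
Stage 2: N_ring = 16 + 2·29 = 74
Stage 2: 16(ω_s−ω_c) = −74(ω_r−ω_c),  ω_s=0, ω_c=1
Stage 2: ω_r = 1 − (16/74)(0−1) = 45/37
  ⇒ ω_r²/ω_c² = 45/37
Coupling ω_c² = ω_r¹ ⇒ overall = 11/9 × 45/37 = 55/37

55/37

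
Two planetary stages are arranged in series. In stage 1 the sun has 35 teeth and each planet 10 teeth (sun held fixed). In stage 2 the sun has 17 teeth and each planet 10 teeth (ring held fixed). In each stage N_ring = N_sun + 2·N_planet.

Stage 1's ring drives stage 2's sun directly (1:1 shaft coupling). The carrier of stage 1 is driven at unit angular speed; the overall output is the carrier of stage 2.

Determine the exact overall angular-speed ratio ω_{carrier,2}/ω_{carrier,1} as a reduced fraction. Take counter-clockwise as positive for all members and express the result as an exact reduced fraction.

Stage 1: N_ring = 35 + 2·10 = 55
Stage 1: 35(ω_s−ω_c) = −55(ω_r−ω_c),  ω_s=0, ω_c=1
Stage 1: ω_r = 1 − (35/55)(0−1) = 18/11
  ⇒ ω_r¹/ω_c¹ = 18/11
Stage 2: N_ring = 17 + 2·10 = 37
Stage 2: 17(ω_s−ω_c) = −37(ω_r−ω_c),  ω_r=0, ω_s=1
Stage 2: 17(1−ω_c) = −37(0−ω_c)  ⇒  54ω_c = 17  ⇒  ω_c = 17/54
  ⇒ ω_c²/ω_s² = 17/54
Coupling ω_s² = ω_r¹ ⇒ overall = 18/11 × 17/54 = 17/33

17/33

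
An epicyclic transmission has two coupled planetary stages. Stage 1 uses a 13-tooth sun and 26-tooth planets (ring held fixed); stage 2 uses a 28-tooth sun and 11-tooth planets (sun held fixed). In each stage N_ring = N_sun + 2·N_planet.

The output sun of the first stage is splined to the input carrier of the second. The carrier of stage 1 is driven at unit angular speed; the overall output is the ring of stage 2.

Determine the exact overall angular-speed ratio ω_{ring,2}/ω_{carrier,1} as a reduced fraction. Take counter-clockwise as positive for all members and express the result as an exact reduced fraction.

Stage 1: N_ring = 13 + 2·26 = 65
Stage 1: 13(ω_s−ω_c) = −65(ω_r−ω_c),  ω_r=0, ω_c=1
Stage 1: ω_s = 1 − (65/13)(0−1) = 6
  ⇒ ω_s¹/ω_c¹ = 6
Stage 2: N_ring = 28 + 2·11 = 50
Stage 2: 28(ω_s−ω_c) = −50(ω_r−ω_c),  ω_s=0, ω_c=1
Stage 2: ω_r = 1 − (28/50)(0−1) = 39/25
  ⇒ ω_r²/ω_c² = 39/25
Coupling ω_c² = ω_s¹ ⇒ overall = 6 × 39/25 = 234/25

234/25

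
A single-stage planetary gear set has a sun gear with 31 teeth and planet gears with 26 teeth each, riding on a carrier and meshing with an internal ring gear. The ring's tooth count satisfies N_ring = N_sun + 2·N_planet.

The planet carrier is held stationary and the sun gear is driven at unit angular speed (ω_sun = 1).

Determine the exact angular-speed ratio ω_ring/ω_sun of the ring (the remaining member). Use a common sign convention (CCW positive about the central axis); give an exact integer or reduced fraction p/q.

-31/83

N_ring = 31 + 2·26 = 83
31(ω_s−ω_c) = −83(ω_r−ω_c),  ω_c=0, ω_s=1
ω_r = 0 − (31/83)(1−0) = -31/83
ω_r/ω_s = -31/83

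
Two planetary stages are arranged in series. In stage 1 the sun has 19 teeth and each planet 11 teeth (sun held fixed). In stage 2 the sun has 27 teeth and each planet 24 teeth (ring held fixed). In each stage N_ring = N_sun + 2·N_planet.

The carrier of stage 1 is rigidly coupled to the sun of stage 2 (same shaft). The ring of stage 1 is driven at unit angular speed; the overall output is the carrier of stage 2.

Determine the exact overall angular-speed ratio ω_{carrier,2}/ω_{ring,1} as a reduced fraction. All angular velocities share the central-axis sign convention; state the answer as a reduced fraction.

123/680

Stage 1: N_ring = 19 + 2·11 = 41
Stage 1: 19(ω_s−ω_c) = −41(ω_r−ω_c),  ω_s=0, ω_r=1
Stage 1: 19(0−ω_c) = −41(1−ω_c)  ⇒  60ω_c = 41  ⇒  ω_c = 41/60
  ⇒ ω_c¹/ω_r¹ = 41/60
Stage 2: N_ring = 27 + 2·24 = 75
Stage 2: 27(ω_s−ω_c) = −75(ω_r−ω_c),  ω_r=0, ω_s=1
Stage 2: 27(1−ω_c) = −75(0−ω_c)  ⇒  102ω_c = 27  ⇒  ω_c = 9/34
  ⇒ ω_c²/ω_s² = 9/34
Coupling ω_s² = ω_c¹ ⇒ overall = 41/60 × 9/34 = 123/680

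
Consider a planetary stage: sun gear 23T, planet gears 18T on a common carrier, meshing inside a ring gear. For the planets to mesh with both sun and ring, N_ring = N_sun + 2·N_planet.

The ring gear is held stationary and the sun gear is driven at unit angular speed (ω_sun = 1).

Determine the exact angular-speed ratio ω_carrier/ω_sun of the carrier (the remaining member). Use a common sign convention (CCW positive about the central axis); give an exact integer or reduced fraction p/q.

23/82

N_ring = 23 + 2·18 = 59
23(ω_s−ω_c) = −59(ω_r−ω_c),  ω_r=0, ω_s=1
23(1−ω_c) = −59(0−ω_c)  ⇒  82ω_c = 23  ⇒  ω_c = 23/82
ω_c/ω_s = 23/82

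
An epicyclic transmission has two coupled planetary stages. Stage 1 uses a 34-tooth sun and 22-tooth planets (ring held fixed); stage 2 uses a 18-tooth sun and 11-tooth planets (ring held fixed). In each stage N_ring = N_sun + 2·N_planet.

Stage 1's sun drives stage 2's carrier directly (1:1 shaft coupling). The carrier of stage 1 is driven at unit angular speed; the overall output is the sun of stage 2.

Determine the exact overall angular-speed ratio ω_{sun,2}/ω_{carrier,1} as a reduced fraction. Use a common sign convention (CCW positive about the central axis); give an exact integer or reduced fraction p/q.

1624/153

Stage 1: N_ring = 34 + 2·22 = 78
Stage 1: 34(ω_s−ω_c) = −78(ω_r−ω_c),  ω_r=0, ω_c=1
Stage 1: ω_s = 1 − (78/34)(0−1) = 56/17
  ⇒ ω_s¹/ω_c¹ = 56/17
Stage 2: N_ring = 18 + 2·11 = 40
Stage 2: 18(ω_s−ω_c) = −40(ω_r−ω_c),  ω_r=0, ω_c=1
Stage 2: ω_s = 1 − (40/18)(0−1) = 29/9
  ⇒ ω_s²/ω_c² = 29/9
Coupling ω_c² = ω_s¹ ⇒ overall = 56/17 × 29/9 = 1624/153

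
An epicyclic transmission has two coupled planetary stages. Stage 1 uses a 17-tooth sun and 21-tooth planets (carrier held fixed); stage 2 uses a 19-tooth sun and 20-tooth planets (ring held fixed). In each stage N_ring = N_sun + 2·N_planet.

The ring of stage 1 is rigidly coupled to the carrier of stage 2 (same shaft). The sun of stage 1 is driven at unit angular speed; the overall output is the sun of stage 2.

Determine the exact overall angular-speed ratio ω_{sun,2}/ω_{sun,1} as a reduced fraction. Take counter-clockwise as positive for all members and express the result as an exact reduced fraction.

Stage 1: N_ring = 17 + 2·21 = 59
Stage 1: 17(ω_s−ω_c) = −59(ω_r−ω_c),  ω_c=0, ω_s=1
Stage 1: ω_r = 0 − (17/59)(1−0) = -17/59
  ⇒ ω_r¹/ω_s¹ = -17/59
Stage 2: N_ring = 19 + 2·20 = 59
Stage 2: 19(ω_s−ω_c) = −59(ω_r−ω_c),  ω_r=0, ω_c=1
Stage 2: ω_s = 1 − (59/19)(0−1) = 78/19
  ⇒ ω_s²/ω_c² = 78/19
Coupling ω_c² = ω_r¹ ⇒ overall = -17/59 × 78/19 = -1326/1121

-1326/1121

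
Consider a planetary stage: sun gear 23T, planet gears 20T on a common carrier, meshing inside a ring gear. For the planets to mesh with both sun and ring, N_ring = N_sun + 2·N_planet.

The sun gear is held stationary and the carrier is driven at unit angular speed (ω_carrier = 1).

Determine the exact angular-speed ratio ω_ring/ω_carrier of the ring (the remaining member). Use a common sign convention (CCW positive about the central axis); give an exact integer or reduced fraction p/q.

86/63

N_ring = 23 + 2·20 = 63
23(ω_s−ω_c) = −63(ω_r−ω_c),  ω_s=0, ω_c=1
ω_r = 1 − (23/63)(0−1) = 86/63
ω_r/ω_c = 86/63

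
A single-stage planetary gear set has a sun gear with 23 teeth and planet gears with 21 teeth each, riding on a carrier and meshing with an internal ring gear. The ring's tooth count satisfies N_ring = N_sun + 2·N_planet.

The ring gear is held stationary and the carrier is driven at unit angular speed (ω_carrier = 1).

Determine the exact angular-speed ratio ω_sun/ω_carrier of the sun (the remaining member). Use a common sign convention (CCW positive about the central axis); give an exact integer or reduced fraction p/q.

N_ring = 23 + 2·21 = 65
23(ω_s−ω_c) = −65(ω_r−ω_c),  ω_r=0, ω_c=1
ω_s = 1 − (65/23)(0−1) = 88/23
ω_s/ω_c = 88/23

88/23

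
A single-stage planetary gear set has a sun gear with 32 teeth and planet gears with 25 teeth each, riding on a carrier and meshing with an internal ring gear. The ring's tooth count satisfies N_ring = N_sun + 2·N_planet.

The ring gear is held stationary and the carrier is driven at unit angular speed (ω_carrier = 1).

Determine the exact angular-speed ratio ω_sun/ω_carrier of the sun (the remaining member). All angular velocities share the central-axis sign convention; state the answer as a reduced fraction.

N_ring = 32 + 2·25 = 82
32(ω_s−ω_c) = −82(ω_r−ω_c),  ω_r=0, ω_c=1
ω_s = 1 − (82/32)(0−1) = 57/16
ω_s/ω_c = 57/16

57/16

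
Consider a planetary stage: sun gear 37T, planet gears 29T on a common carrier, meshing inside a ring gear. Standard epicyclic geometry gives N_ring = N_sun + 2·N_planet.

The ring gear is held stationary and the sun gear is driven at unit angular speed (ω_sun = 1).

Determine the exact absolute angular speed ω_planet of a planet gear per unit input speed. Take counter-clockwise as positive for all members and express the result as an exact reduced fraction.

-37/58

N_ring = 37 + 2·29 = 95
37(ω_s−ω_c) = −95(ω_r−ω_c),  ω_r=0, ω_s=1
37(1−ω_c) = −95(0−ω_c)  ⇒  132ω_c = 37  ⇒  ω_c = 37/132
sun–planet: 37·(1−37/132) = −29·(ω_p−ω_c)  ⇒  ω_p−ω_c = −(37/29)·(95/132) = -3515/3828
ω_p = 37/132 − 3515/3828 = -37/58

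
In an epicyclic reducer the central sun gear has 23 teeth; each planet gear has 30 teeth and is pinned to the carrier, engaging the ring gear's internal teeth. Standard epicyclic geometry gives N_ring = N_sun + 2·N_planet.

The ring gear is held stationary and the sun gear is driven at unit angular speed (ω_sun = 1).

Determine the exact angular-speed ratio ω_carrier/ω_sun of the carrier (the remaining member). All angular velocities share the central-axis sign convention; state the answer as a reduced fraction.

N_ring = 23 + 2·30 = 83
23(ω_s−ω_c) = −83(ω_r−ω_c),  ω_r=0, ω_s=1
23(1−ω_c) = −83(0−ω_c)  ⇒  106ω_c = 23  ⇒  ω_c = 23/106
ω_c/ω_s = 23/106

23/106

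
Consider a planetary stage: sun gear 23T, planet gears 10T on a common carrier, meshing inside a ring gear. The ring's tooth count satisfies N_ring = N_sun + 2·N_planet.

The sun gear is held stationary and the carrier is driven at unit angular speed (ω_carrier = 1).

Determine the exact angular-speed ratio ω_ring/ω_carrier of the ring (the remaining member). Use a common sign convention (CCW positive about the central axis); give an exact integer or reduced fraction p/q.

N_ring = 23 + 2·10 = 43
23(ω_s−ω_c) = −43(ω_r−ω_c),  ω_s=0, ω_c=1
ω_r = 1 − (23/43)(0−1) = 66/43
ω_r/ω_c = 66/43

66/43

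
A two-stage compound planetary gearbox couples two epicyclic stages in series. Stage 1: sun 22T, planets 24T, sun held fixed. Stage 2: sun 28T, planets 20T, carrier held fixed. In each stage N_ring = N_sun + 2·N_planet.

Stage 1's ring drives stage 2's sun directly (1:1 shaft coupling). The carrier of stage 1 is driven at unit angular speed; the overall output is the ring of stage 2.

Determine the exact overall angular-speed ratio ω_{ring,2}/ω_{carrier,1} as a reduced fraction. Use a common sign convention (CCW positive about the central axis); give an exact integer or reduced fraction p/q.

Stage 1: N_ring = 22 + 2·24 = 70
Stage 1: 22(ω_s−ω_c) = −70(ω_r−ω_c),  ω_s=0, ω_c=1
Stage 1: ω_r = 1 − (22/70)(0−1) = 46/35
  ⇒ ω_r¹/ω_c¹ = 46/35
Stage 2: N_ring = 28 + 2·20 = 68
Stage 2: 28(ω_s−ω_c) = −68(ω_r−ω_c),  ω_c=0, ω_s=1
Stage 2: ω_r = 0 − (28/68)(1−0) = -7/17
  ⇒ ω_r²/ω_s² = -7/17
Coupling ω_s² = ω_r¹ ⇒ overall = 46/35 × -7/17 = -46/85

-46/85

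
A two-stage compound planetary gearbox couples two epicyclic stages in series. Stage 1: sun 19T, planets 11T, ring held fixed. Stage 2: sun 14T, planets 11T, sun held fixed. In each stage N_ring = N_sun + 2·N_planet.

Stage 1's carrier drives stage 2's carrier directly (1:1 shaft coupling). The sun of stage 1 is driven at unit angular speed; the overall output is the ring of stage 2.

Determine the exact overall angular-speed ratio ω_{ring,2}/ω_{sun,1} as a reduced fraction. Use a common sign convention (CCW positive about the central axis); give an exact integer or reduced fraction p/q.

Stage 1: N_ring = 19 + 2·11 = 41
Stage 1: 19(ω_s−ω_c) = −41(ω_r−ω_c),  ω_r=0, ω_s=1
Stage 1: 19(1−ω_c) = −41(0−ω_c)  ⇒  60ω_c = 19  ⇒  ω_c = 19/60
  ⇒ ω_c¹/ω_s¹ = 19/60
Stage 2: N_ring = 14 + 2·11 = 36
Stage 2: 14(ω_s−ω_c) = −36(ω_r−ω_c),  ω_s=0, ω_c=1
Stage 2: ω_r = 1 − (14/36)(0−1) = 25/18
  ⇒ ω_r²/ω_c² = 25/18
Coupling ω_c² = ω_c¹ ⇒ overall = 19/60 × 25/18 = 95/216

95/216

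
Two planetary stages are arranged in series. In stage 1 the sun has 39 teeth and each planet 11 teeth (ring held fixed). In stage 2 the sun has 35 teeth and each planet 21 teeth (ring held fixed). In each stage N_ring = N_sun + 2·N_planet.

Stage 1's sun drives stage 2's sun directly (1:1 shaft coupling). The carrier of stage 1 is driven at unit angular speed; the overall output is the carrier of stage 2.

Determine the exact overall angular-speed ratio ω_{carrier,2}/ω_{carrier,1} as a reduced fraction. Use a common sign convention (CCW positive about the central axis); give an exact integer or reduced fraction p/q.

Stage 1: N_ring = 39 + 2·11 = 61
Stage 1: 39(ω_s−ω_c) = −61(ω_r−ω_c),  ω_r=0, ω_c=1
Stage 1: ω_s = 1 − (61/39)(0−1) = 100/39
  ⇒ ω_s¹/ω_c¹ = 100/39
Stage 2: N_ring = 35 + 2·21 = 77
Stage 2: 35(ω_s−ω_c) = −77(ω_r−ω_c),  ω_r=0, ω_s=1
Stage 2: 35(1−ω_c) = −77(0−ω_c)  ⇒  112ω_c = 35  ⇒  ω_c = 5/16
  ⇒ ω_c²/ω_s² = 5/16
Coupling ω_s² = ω_s¹ ⇒ overall = 100/39 × 5/16 = 125/156

125/156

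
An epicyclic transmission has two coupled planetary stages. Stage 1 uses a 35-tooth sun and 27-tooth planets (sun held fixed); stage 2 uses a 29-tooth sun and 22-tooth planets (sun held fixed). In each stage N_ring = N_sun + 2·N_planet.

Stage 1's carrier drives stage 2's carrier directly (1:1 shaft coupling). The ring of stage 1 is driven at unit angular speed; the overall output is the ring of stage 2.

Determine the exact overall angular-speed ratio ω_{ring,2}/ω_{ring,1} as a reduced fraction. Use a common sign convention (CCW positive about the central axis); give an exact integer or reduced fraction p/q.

4539/4526

Stage 1: N_ring = 35 + 2·27 = 89
Stage 1: 35(ω_s−ω_c) = −89(ω_r−ω_c),  ω_s=0, ω_r=1
Stage 1: 35(0−ω_c) = −89(1−ω_c)  ⇒  124ω_c = 89  ⇒  ω_c = 89/124
  ⇒ ω_c¹/ω_r¹ = 89/124
Stage 2: N_ring = 29 + 2·22 = 73
Stage 2: 29(ω_s−ω_c) = −73(ω_r−ω_c),  ω_s=0, ω_c=1
Stage 2: ω_r = 1 − (29/73)(0−1) = 102/73
  ⇒ ω_r²/ω_c² = 102/73
Coupling ω_c² = ω_c¹ ⇒ overall = 89/124 × 102/73 = 4539/4526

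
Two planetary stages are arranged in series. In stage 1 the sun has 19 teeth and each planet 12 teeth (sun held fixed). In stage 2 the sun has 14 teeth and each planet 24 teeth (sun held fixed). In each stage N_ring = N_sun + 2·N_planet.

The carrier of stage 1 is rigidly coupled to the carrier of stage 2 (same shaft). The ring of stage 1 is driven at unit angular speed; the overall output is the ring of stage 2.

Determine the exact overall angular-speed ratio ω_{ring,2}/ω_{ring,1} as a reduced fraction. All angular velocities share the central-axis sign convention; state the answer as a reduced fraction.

Stage 1: N_ring = 19 + 2·12 = 43
Stage 1: 19(ω_s−ω_c) = −43(ω_r−ω_c),  ω_s=0, ω_r=1
Stage 1: 19(0−ω_c) = −43(1−ω_c)  ⇒  62ω_c = 43  ⇒  ω_c = 43/62
  ⇒ ω_c¹/ω_r¹ = 43/62
Stage 2: N_ring = 14 + 2·24 = 62
Stage 2: 14(ω_s−ω_c) = −62(ω_r−ω_c),  ω_s=0, ω_c=1
Stage 2: ω_r = 1 − (14/62)(0−1) = 38/31
  ⇒ ω_r²/ω_c² = 38/31
Coupling ω_c² = ω_c¹ ⇒ overall = 43/62 × 38/31 = 817/961

817/961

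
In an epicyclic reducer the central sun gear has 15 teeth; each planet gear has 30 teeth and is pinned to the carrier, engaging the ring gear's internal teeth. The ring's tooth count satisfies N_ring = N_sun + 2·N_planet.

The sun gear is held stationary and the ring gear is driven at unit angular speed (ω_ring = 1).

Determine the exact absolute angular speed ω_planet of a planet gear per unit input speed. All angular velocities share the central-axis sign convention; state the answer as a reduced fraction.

5/4

N_ring = 15 + 2·30 = 75
15(ω_s−ω_c) = −75(ω_r−ω_c),  ω_s=0, ω_r=1
15(0−ω_c) = −75(1−ω_c)  ⇒  90ω_c = 75  ⇒  ω_c = 5/6
sun–planet: 15·(0−5/6) = −30·(ω_p−ω_c)  ⇒  ω_p−ω_c = −(15/30)·(-5/6) = 5/12
ω_p = 5/6 + 5/12 = 5/4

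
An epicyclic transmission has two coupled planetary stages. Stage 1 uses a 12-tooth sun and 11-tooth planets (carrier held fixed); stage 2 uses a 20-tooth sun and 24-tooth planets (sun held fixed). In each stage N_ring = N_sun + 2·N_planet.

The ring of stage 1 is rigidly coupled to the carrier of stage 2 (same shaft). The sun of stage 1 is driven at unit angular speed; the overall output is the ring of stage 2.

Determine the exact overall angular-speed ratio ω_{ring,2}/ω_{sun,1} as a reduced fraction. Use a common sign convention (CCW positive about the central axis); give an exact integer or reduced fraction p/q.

-132/289

Stage 1: N_ring = 12 + 2·11 = 34
Stage 1: 12(ω_s−ω_c) = −34(ω_r−ω_c),  ω_c=0, ω_s=1
Stage 1: ω_r = 0 − (12/34)(1−0) = -6/17
  ⇒ ω_r¹/ω_s¹ = -6/17
Stage 2: N_ring = 20 + 2·24 = 68
Stage 2: 20(ω_s−ω_c) = −68(ω_r−ω_c),  ω_s=0, ω_c=1
Stage 2: ω_r = 1 − (20/68)(0−1) = 22/17
  ⇒ ω_r²/ω_c² = 22/17
Coupling ω_c² = ω_r¹ ⇒ overall = -6/17 × 22/17 = -132/289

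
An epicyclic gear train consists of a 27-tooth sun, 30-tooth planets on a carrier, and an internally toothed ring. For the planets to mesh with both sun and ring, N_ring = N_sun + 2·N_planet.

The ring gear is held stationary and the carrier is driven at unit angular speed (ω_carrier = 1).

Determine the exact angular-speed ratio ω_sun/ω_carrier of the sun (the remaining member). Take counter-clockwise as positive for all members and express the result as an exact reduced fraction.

N_ring = 27 + 2·30 = 87
27(ω_s−ω_c) = −87(ω_r−ω_c),  ω_r=0, ω_c=1
ω_s = 1 − (87/27)(0−1) = 38/9
ω_s/ω_c = 38/9

38/9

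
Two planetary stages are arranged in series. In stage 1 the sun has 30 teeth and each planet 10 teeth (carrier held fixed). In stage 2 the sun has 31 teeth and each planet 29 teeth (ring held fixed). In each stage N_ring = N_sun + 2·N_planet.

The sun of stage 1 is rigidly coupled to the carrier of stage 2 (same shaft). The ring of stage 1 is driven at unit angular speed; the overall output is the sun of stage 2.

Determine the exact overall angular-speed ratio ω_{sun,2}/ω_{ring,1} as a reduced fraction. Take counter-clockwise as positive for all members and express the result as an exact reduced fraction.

-200/31

Stage 1: N_ring = 30 + 2·10 = 50
Stage 1: 30(ω_s−ω_c) = −50(ω_r−ω_c),  ω_c=0, ω_r=1
Stage 1: ω_s = 0 − (50/30)(1−0) = -5/3
  ⇒ ω_s¹/ω_r¹ = -5/3
Stage 2: N_ring = 31 + 2·29 = 89
Stage 2: 31(ω_s−ω_c) = −89(ω_r−ω_c),  ω_r=0, ω_c=1
Stage 2: ω_s = 1 − (89/31)(0−1) = 120/31
  ⇒ ω_s²/ω_c² = 120/31
Coupling ω_c² = ω_s¹ ⇒ overall = -5/3 × 120/31 = -200/31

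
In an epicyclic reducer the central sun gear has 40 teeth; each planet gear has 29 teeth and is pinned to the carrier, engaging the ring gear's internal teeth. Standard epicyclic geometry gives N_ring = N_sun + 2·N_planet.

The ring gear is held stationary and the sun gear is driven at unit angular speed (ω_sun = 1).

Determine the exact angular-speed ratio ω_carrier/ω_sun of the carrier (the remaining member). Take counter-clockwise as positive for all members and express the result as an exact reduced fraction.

20/69

N_ring = 40 + 2·29 = 98
40(ω_s−ω_c) = −98(ω_r−ω_c),  ω_r=0, ω_s=1
40(1−ω_c) = −98(0−ω_c)  ⇒  138ω_c = 40  ⇒  ω_c = 20/69
ω_c/ω_s = 20/69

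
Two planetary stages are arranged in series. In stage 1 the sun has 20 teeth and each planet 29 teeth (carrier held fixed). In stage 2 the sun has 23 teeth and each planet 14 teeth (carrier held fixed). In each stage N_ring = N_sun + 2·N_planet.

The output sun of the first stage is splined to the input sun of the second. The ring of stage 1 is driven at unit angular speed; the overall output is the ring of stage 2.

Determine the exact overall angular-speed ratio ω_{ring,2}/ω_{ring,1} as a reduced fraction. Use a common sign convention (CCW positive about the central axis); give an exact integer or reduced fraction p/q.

299/170

Stage 1: N_ring = 20 + 2·29 = 78
Stage 1: 20(ω_s−ω_c) = −78(ω_r−ω_c),  ω_c=0, ω_r=1
Stage 1: ω_s = 0 − (78/20)(1−0) = -39/10
  ⇒ ω_s¹/ω_r¹ = -39/10
Stage 2: N_ring = 23 + 2·14 = 51
Stage 2: 23(ω_s−ω_c) = −51(ω_r−ω_c),  ω_c=0, ω_s=1
Stage 2: ω_r = 0 − (23/51)(1−0) = -23/51
  ⇒ ω_r²/ω_s² = -23/51
Coupling ω_s² = ω_s¹ ⇒ overall = -39/10 × -23/51 = 299/170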